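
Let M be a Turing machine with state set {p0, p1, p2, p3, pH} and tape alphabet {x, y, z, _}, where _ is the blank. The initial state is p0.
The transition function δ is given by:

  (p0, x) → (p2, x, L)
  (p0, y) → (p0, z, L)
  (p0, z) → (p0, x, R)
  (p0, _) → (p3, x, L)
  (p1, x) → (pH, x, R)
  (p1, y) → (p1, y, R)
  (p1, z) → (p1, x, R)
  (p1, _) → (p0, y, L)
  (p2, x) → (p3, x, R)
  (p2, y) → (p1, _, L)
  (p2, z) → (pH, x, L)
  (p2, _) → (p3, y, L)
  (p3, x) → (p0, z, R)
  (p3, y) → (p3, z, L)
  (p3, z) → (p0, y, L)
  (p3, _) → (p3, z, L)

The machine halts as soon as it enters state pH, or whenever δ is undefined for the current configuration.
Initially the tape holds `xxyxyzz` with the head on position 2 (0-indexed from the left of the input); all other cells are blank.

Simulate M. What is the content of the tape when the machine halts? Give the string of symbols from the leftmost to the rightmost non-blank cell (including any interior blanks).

state=p0 head=2 tape=xx[y]xyzz_   (p0,y)→(p0,z,L)
state=p0 head=1 tape=x[x]zxyzz_   (p0,x)→(p2,x,L)
state=p2 head=0 tape=[x]xzxyzz_   (p2,x)→(p3,x,R)
state=p3 head=1 tape=x[x]zxyzz_   (p3,x)→(p0,z,R)
state=p0 head=2 tape=xz[z]xyzz_   (p0,z)→(p0,x,R)
state=p0 head=3 tape=xzx[x]yzz_   (p0,x)→(p2,x,L)
state=p2 head=2 tape=xz[x]xyzz_   (p2,x)→(p3,x,R)
state=p3 head=3 tape=xzx[x]yzz_   (p3,x)→(p0,z,R)
state=p0 head=4 tape=xzxz[y]zz_   (p0,y)→(p0,z,L)
state=p0 head=3 tape=xzx[z]zzz_   (p0,z)→(p0,x,R)
state=p0 head=4 tape=xzxx[z]zz_   (p0,z)→(p0,x,R)
state=p0 head=5 tape=xzxxx[z]z_   (p0,z)→(p0,x,R)
state=p0 head=6 tape=xzxxxx[z]_   (p0,z)→(p0,x,R)
state=p0 head=7 tape=xzxxxxx[_]   (p0,_)→(p3,x,L)
state=p3 head=6 tape=xzxxxx[x]x   (p3,x)→(p0,z,R)
state=p0 head=7 tape=xzxxxxz[x]   (p0,x)→(p2,x,L)
state=p2 head=6 tape=xzxxxx[z]x   (p2,z)→(pH,x,L)
state=pH head=5 tape=xzxxx[x]xx
The non-blank tape span at halt is xzxxxxxx.

xzxxxxxx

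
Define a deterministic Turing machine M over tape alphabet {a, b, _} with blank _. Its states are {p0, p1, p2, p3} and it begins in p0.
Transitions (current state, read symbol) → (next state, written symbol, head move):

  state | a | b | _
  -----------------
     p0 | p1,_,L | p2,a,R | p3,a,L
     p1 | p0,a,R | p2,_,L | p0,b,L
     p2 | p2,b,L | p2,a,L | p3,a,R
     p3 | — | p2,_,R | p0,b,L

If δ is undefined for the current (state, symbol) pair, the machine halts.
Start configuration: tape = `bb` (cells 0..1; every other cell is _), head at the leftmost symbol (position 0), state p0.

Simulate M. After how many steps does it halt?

state=p0 head=0 tape=_[b]b__   (p0,b)→(p2,a,R)
state=p2 head=1 tape=_a[b]__   (p2,b)→(p2,a,L)
state=p2 head=0 tape=_[a]a__   (p2,a)→(p2,b,L)
state=p2 head=-1 tape=[_]ba__   (p2,_)→(p3,a,R)
state=p3 head=0 tape=a[b]a__   (p3,b)→(p2,_,R)
state=p2 head=1 tape=a_[a]__   (p2,a)→(p2,b,L)
state=p2 head=0 tape=a[_]b__   (p2,_)→(p3,a,R)
state=p3 head=1 tape=aa[b]__   (p3,b)→(p2,_,R)
state=p2 head=2 tape=aa_[_]_   (p2,_)→(p3,a,R)
state=p3 head=3 tape=aa_a[_]   (p3,_)→(p0,b,L)
state=p0 head=2 tape=aa_[a]b   (p0,a)→(p1,_,L)
state=p1 head=1 tape=aa[_]_b   (p1,_)→(p0,b,L)
state=p0 head=0 tape=a[a]b_b   (p0,a)→(p1,_,L)
state=p1 head=-1 tape=[a]_b_b   (p1,a)→(p0,a,R)
state=p0 head=0 tape=a[_]b_b   (p0,_)→(p3,a,L)
state=p3 head=-1 tape=[a]ab_b
M halts after 15 transitions.

15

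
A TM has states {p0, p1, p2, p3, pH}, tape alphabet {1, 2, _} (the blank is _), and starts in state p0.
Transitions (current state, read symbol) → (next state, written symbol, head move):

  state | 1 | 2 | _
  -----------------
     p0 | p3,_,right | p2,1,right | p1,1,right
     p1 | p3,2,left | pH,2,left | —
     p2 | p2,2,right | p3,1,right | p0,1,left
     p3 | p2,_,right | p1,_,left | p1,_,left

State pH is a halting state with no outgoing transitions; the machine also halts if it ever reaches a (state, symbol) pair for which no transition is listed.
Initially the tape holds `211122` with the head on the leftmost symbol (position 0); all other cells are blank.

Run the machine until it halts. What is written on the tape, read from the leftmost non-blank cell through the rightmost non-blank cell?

122_2

p0 | [2]11122   read 2 → write 1, move right, go to p2
p2 | 1[1]1122   read 1 → write 2, move right, go to p2
p2 | 12[1]122   read 1 → write 2, move right, go to p2
p2 | 122[1]22   read 1 → write 2, move right, go to p2
p2 | 1222[2]2   read 2 → write 1, move right, go to p3
p3 | 12221[2]   read 2 → write _, move left, go to p1
p1 | 1222[1]_   read 1 → write 2, move left, go to p3
p3 | 122[2]2_   read 2 → write _, move left, go to p1
p1 | 12[2]_2_   read 2 → write 2, move left, go to pH
pH | 1[2]2_2_
The non-blank tape span at halt is 122_2.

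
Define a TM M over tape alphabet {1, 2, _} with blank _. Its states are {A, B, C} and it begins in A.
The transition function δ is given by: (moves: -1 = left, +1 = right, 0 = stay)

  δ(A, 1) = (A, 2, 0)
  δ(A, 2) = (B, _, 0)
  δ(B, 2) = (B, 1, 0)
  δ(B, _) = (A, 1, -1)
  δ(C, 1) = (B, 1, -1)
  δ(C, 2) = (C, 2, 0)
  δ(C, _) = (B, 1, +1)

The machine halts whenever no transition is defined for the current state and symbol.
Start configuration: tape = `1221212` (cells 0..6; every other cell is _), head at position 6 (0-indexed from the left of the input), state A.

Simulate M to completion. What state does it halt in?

A

A | _122121[2]   read 2 → write _, move 0, go to B
B | _122121[_]   read _ → write 1, move -1, go to A
A | _12212[1]1   read 1 → write 2, move 0, go to A
A | _12212[2]1   read 2 → write _, move 0, go to B
B | _12212[_]1   read _ → write 1, move -1, go to A
A | _1221[2]11   read 2 → write _, move 0, go to B
B | _1221[_]11   read _ → write 1, move -1, go to A
A | _122[1]111   read 1 → write 2, move 0, go to A
A | _122[2]111   read 2 → write _, move 0, go to B
B | _122[_]111   read _ → write 1, move -1, go to A
A | _12[2]1111   read 2 → write _, move 0, go to B
B | _12[_]1111   read _ → write 1, move -1, go to A
A | _1[2]11111   read 2 → write _, move 0, go to B
B | _1[_]11111   read _ → write 1, move -1, go to A
A | _[1]111111   read 1 → write 2, move 0, go to A
A | _[2]111111   read 2 → write _, move 0, go to B
B | _[_]111111   read _ → write 1, move -1, go to A
A | [_]1111111
No transition is defined for (A, _); M halts in state A.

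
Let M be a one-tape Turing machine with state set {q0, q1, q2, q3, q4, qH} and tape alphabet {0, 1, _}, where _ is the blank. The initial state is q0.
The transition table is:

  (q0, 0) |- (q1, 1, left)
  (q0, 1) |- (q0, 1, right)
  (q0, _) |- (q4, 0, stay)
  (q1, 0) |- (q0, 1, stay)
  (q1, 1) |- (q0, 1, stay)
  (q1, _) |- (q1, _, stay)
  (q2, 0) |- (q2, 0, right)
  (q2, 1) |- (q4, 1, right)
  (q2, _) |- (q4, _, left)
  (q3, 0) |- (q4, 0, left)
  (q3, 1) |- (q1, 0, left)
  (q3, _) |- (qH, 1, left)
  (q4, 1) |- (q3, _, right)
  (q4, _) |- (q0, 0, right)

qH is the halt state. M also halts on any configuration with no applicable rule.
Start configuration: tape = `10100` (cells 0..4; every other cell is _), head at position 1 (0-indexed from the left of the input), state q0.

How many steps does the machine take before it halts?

q0 | 1[0]100_   read 0 → write 1, move left, go to q1
q1 | [1]1100_   read 1 → write 1, move stay, go to q0
q0 | [1]1100_   read 1 → write 1, move right, go to q0
q0 | 1[1]100_   read 1 → write 1, move right, go to q0
q0 | 11[1]00_   read 1 → write 1, move right, go to q0
q0 | 111[0]0_   read 0 → write 1, move left, go to q1
q1 | 11[1]10_   read 1 → write 1, move stay, go to q0
q0 | 11[1]10_   read 1 → write 1, move right, go to q0
q0 | 111[1]0_   read 1 → write 1, move right, go to q0
q0 | 1111[0]_   read 0 → write 1, move left, go to q1
q1 | 111[1]1_   read 1 → write 1, move stay, go to q0
q0 | 111[1]1_   read 1 → write 1, move right, go to q0
q0 | 1111[1]_   read 1 → write 1, move right, go to q0
q0 | 11111[_]   read _ → write 0, move stay, go to q4
q4 | 11111[0]
M halts after 14 transitions.

14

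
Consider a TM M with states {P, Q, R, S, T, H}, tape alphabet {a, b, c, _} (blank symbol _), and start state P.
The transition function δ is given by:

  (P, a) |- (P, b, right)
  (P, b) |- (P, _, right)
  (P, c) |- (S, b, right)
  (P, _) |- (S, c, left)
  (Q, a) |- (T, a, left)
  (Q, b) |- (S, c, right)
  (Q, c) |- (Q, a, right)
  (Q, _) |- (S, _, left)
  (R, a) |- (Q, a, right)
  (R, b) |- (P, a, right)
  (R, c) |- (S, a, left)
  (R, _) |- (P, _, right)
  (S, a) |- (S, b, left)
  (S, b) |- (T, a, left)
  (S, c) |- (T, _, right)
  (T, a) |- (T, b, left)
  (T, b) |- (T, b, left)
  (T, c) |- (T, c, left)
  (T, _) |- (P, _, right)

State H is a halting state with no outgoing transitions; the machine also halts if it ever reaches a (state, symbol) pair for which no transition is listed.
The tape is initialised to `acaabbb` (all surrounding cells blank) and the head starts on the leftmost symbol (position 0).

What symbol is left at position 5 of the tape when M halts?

_

P | _[a]caabbb_   read a → write b, move right, go to P
P | _b[c]aabbb_   read c → write b, move right, go to S
S | _bb[a]abbb_   read a → write b, move left, go to S
S | _b[b]babbb_   read b → write a, move left, go to T
T | _[b]ababbb_   read b → write b, move left, go to T
T | [_]bababbb_   read _ → write _, move right, go to P
P | _[b]ababbb_   read b → write _, move right, go to P
P | __[a]babbb_   read a → write b, move right, go to P
P | __b[b]abbb_   read b → write _, move right, go to P
P | __b_[a]bbb_   read a → write b, move right, go to P
P | __b_b[b]bb_   read b → write _, move right, go to P
P | __b_b_[b]b_   read b → write _, move right, go to P
P | __b_b__[b]_   read b → write _, move right, go to P
P | __b_b___[_]   read _ → write c, move left, go to S
S | __b_b__[_]c
Cell 5 holds _ when M halts.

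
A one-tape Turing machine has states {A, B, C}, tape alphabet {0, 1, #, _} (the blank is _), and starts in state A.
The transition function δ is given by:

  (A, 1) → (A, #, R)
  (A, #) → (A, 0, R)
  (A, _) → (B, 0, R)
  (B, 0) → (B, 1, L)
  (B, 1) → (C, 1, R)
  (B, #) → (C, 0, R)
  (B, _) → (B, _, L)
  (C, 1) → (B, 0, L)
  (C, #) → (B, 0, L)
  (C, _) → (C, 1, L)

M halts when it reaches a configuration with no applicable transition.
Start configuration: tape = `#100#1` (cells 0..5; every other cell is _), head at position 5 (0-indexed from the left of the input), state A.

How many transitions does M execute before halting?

15

A | #100#[1]__   read 1 → write #, move R, go to A
A | #100##[_]_   read _ → write 0, move R, go to B
B | #100##0[_]   read _ → write _, move L, go to B
B | #100##[0]_   read 0 → write 1, move L, go to B
B | #100#[#]1_   read # → write 0, move R, go to C
C | #100#0[1]_   read 1 → write 0, move L, go to B
B | #100#[0]0_   read 0 → write 1, move L, go to B
B | #100[#]10_   read # → write 0, move R, go to C
C | #1000[1]0_   read 1 → write 0, move L, go to B
B | #100[0]00_   read 0 → write 1, move L, go to B
B | #10[0]100_   read 0 → write 1, move L, go to B
B | #1[0]1100_   read 0 → write 1, move L, go to B
B | #[1]11100_   read 1 → write 1, move R, go to C
C | #1[1]1100_   read 1 → write 0, move L, go to B
B | #[1]01100_   read 1 → write 1, move R, go to C
C | #1[0]1100_
M halts after 15 transitions.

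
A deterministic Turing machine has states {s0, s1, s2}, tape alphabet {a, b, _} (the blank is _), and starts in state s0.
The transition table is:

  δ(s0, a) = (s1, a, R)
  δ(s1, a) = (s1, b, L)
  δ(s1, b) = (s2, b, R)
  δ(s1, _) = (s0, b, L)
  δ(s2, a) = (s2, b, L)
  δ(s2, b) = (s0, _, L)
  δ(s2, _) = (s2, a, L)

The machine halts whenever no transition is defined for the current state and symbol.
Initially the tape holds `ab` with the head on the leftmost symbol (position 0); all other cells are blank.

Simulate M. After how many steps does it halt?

s0 | [a]b_   read a → write a, move R, go to s1
s1 | a[b]_   read b → write b, move R, go to s2
s2 | ab[_]   read _ → write a, move L, go to s2
s2 | a[b]a   read b → write _, move L, go to s0
s0 | [a]_a   read a → write a, move R, go to s1
s1 | a[_]a   read _ → write b, move L, go to s0
s0 | [a]ba   read a → write a, move R, go to s1
s1 | a[b]a   read b → write b, move R, go to s2
s2 | ab[a]   read a → write b, move L, go to s2
s2 | a[b]b   read b → write _, move L, go to s0
s0 | [a]_b   read a → write a, move R, go to s1
s1 | a[_]b   read _ → write b, move L, go to s0
s0 | [a]bb   read a → write a, move R, go to s1
s1 | a[b]b   read b → write b, move R, go to s2
s2 | ab[b]   read b → write _, move L, go to s0
s0 | a[b]_
M halts after 15 transitions.

15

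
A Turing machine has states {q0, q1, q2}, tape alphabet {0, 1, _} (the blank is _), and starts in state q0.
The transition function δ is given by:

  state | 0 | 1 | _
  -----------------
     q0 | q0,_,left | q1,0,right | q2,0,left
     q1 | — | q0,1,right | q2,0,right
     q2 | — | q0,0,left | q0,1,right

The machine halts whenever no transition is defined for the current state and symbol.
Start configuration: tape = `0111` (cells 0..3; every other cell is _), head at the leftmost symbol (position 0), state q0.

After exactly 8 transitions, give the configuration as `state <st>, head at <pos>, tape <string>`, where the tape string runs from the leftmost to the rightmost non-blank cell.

state q1, head at 2, tape 001011

state=q0 head=0 tape=__[0]111   (q0,0)→(q0,_,left)
state=q0 head=-1 tape=_[_]_111   (q0,_)→(q2,0,left)
state=q2 head=-2 tape=[_]0_111   (q2,_)→(q0,1,right)
state=q0 head=-1 tape=1[0]_111   (q0,0)→(q0,_,left)
state=q0 head=-2 tape=[1]__111   (q0,1)→(q1,0,right)
state=q1 head=-1 tape=0[_]_111   (q1,_)→(q2,0,right)
state=q2 head=0 tape=00[_]111   (q2,_)→(q0,1,right)
state=q0 head=1 tape=001[1]11   (q0,1)→(q1,0,right)
state=q1 head=2 tape=0010[1]1
After 8 steps: state q1, head at 2, tape 001011.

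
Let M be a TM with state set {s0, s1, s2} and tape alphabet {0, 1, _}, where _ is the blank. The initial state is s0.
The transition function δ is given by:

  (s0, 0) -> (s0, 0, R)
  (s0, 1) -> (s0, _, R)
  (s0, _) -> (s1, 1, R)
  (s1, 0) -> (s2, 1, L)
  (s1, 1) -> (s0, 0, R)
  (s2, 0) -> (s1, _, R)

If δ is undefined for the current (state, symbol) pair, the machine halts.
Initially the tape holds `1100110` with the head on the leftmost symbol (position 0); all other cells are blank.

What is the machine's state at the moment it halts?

state=s0 head=0 tape=[1]100110__   (s0,1)→(s0,_,R)
state=s0 head=1 tape=_[1]00110__   (s0,1)→(s0,_,R)
state=s0 head=2 tape=__[0]0110__   (s0,0)→(s0,0,R)
state=s0 head=3 tape=__0[0]110__   (s0,0)→(s0,0,R)
state=s0 head=4 tape=__00[1]10__   (s0,1)→(s0,_,R)
state=s0 head=5 tape=__00_[1]0__   (s0,1)→(s0,_,R)
state=s0 head=6 tape=__00__[0]__   (s0,0)→(s0,0,R)
state=s0 head=7 tape=__00__0[_]_   (s0,_)→(s1,1,R)
state=s1 head=8 tape=__00__01[_]
No transition is defined for (s1, _); M halts in state s1.

s1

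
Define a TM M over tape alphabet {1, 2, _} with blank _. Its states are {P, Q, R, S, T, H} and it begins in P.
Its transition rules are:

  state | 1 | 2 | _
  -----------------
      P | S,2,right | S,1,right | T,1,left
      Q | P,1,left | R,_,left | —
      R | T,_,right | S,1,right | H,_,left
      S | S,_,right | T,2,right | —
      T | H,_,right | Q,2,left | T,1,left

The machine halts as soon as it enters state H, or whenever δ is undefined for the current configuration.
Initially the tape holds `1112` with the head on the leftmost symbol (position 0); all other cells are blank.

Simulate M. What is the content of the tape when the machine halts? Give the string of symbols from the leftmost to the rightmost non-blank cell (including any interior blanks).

2__21

state=P head=0 tape=[1]112_   (P,1)→(S,2,right)
state=S head=1 tape=2[1]12_   (S,1)→(S,_,right)
state=S head=2 tape=2_[1]2_   (S,1)→(S,_,right)
state=S head=3 tape=2__[2]_   (S,2)→(T,2,right)
state=T head=4 tape=2__2[_]   (T,_)→(T,1,left)
state=T head=3 tape=2__[2]1   (T,2)→(Q,2,left)
state=Q head=2 tape=2_[_]21
The non-blank tape span at halt is 2__21.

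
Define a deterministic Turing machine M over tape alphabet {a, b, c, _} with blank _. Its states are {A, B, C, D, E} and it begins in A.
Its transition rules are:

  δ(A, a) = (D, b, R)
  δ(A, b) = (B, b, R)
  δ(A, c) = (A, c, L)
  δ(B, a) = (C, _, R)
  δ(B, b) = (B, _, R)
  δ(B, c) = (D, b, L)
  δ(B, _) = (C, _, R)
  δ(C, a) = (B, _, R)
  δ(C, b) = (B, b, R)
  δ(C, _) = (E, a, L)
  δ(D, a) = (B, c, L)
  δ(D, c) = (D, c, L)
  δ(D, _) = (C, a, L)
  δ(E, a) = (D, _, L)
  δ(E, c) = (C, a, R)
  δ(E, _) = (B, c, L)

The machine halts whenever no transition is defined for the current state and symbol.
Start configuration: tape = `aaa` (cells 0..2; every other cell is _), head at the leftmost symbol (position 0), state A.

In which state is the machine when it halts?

A | ___[a]aa   read a → write b, move R, go to D
D | ___b[a]a   read a → write c, move L, go to B
B | ___[b]ca   read b → write _, move R, go to B
B | ____[c]a   read c → write b, move L, go to D
D | ___[_]ba   read _ → write a, move L, go to C
C | __[_]aba   read _ → write a, move L, go to E
E | _[_]aaba   read _ → write c, move L, go to B
B | [_]caaba   read _ → write _, move R, go to C
C | _[c]aaba
No transition is defined for (C, c); M halts in state C.

C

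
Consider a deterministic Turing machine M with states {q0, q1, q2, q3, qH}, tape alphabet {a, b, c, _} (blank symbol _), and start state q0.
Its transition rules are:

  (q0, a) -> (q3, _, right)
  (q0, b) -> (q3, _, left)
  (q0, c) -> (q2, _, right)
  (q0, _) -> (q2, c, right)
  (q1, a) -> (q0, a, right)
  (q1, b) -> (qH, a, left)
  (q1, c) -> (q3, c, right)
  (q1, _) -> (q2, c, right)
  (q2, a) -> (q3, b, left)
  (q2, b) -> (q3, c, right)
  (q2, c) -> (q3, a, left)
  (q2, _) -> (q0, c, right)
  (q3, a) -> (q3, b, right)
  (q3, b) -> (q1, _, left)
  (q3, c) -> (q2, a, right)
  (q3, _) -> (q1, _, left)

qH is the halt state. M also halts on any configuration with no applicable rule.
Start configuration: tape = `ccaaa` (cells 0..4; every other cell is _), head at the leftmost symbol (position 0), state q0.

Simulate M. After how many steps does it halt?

11

state=q0 head=0 tape=_[c]caaa_   (q0,c)→(q2,_,right)
state=q2 head=1 tape=__[c]aaa_   (q2,c)→(q3,a,left)
state=q3 head=0 tape=_[_]aaaa_   (q3,_)→(q1,_,left)
state=q1 head=-1 tape=[_]_aaaa_   (q1,_)→(q2,c,right)
state=q2 head=0 tape=c[_]aaaa_   (q2,_)→(q0,c,right)
state=q0 head=1 tape=cc[a]aaa_   (q0,a)→(q3,_,right)
state=q3 head=2 tape=cc_[a]aa_   (q3,a)→(q3,b,right)
state=q3 head=3 tape=cc_b[a]a_   (q3,a)→(q3,b,right)
state=q3 head=4 tape=cc_bb[a]_   (q3,a)→(q3,b,right)
state=q3 head=5 tape=cc_bbb[_]   (q3,_)→(q1,_,left)
state=q1 head=4 tape=cc_bb[b]_   (q1,b)→(qH,a,left)
state=qH head=3 tape=cc_b[b]a_
M halts after 11 transitions.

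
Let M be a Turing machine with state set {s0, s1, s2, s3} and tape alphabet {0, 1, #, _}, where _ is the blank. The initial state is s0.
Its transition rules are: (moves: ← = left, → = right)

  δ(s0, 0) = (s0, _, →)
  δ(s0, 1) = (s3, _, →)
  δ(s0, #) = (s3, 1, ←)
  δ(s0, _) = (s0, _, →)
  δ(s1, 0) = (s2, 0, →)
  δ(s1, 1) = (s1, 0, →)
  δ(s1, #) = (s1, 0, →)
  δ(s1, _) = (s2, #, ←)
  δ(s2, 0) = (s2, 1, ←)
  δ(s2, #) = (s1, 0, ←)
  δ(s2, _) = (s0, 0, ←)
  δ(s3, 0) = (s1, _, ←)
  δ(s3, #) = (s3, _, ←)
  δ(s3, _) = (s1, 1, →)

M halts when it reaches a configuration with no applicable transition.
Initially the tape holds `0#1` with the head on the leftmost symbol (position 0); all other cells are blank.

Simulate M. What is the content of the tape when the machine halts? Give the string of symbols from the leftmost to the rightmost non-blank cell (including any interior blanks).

111#

s0 | [0]#1_   read 0 → write _, move →, go to s0
s0 | _[#]1_   read # → write 1, move ←, go to s3
s3 | [_]11_   read _ → write 1, move →, go to s1
s1 | 1[1]1_   read 1 → write 0, move →, go to s1
s1 | 10[1]_   read 1 → write 0, move →, go to s1
s1 | 100[_]   read _ → write #, move ←, go to s2
s2 | 10[0]#   read 0 → write 1, move ←, go to s2
s2 | 1[0]1#   read 0 → write 1, move ←, go to s2
s2 | [1]11#
The non-blank tape span at halt is 111#.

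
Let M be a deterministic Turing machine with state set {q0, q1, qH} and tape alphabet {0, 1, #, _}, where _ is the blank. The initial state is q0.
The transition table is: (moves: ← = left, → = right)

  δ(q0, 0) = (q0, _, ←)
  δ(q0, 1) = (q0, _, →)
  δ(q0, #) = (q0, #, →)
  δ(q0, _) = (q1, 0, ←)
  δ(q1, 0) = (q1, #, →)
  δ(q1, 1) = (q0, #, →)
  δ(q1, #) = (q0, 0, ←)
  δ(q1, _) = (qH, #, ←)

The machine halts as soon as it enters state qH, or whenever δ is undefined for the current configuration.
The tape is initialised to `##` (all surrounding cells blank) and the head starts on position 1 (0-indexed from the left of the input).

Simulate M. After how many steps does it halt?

10

state=q0 head=1 tape=___#[#]_   (q0,#)→(q0,#,→)
state=q0 head=2 tape=___##[_]   (q0,_)→(q1,0,←)
state=q1 head=1 tape=___#[#]0   (q1,#)→(q0,0,←)
state=q0 head=0 tape=___[#]00   (q0,#)→(q0,#,→)
state=q0 head=1 tape=___#[0]0   (q0,0)→(q0,_,←)
state=q0 head=0 tape=___[#]_0   (q0,#)→(q0,#,→)
state=q0 head=1 tape=___#[_]0   (q0,_)→(q1,0,←)
state=q1 head=0 tape=___[#]00   (q1,#)→(q0,0,←)
state=q0 head=-1 tape=__[_]000   (q0,_)→(q1,0,←)
state=q1 head=-2 tape=_[_]0000   (q1,_)→(qH,#,←)
state=qH head=-3 tape=[_]#0000
M halts after 10 transitions.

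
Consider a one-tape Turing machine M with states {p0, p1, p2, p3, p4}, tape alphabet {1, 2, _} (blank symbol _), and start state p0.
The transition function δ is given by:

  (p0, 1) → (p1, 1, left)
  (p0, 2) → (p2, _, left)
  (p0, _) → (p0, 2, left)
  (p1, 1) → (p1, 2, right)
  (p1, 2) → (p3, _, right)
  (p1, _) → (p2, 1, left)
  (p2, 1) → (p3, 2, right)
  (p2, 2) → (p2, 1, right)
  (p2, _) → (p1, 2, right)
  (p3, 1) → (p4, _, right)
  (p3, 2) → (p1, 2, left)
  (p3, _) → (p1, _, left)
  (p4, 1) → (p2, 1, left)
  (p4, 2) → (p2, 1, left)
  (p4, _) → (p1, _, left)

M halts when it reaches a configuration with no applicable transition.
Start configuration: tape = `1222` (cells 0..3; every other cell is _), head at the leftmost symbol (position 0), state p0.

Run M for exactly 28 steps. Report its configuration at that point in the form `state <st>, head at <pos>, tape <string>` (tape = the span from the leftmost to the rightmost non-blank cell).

state p2, head at 2, tape 222211

p0 | __[1]222_   read 1 → write 1, move left, go to p1
p1 | _[_]1222_   read _ → write 1, move left, go to p2
p2 | [_]11222_   read _ → write 2, move right, go to p1
p1 | 2[1]1222_   read 1 → write 2, move right, go to p1
p1 | 22[1]222_   read 1 → write 2, move right, go to p1
p1 | 222[2]22_   read 2 → write _, move right, go to p3
p3 | 222_[2]2_   read 2 → write 2, move left, go to p1
p1 | 222[_]22_   read _ → write 1, move left, go to p2
p2 | 22[2]122_   read 2 → write 1, move right, go to p2
p2 | 221[1]22_   read 1 → write 2, move right, go to p3
p3 | 2212[2]2_   read 2 → write 2, move left, go to p1
p1 | 221[2]22_   read 2 → write _, move right, go to p3
p3 | 221_[2]2_   read 2 → write 2, move left, go to p1
p1 | 221[_]22_   read _ → write 1, move left, go to p2
p2 | 22[1]122_   read 1 → write 2, move right, go to p3
p3 | 222[1]22_   read 1 → write _, move right, go to p4
p4 | 222_[2]2_   read 2 → write 1, move left, go to p2
p2 | 222[_]12_   read _ → write 2, move right, go to p1
p1 | 2222[1]2_   read 1 → write 2, move right, go to p1
p1 | 22222[2]_   read 2 → write _, move right, go to p3
p3 | 22222_[_]   read _ → write _, move left, go to p1
p1 | 22222[_]_   read _ → write 1, move left, go to p2
p2 | 2222[2]1_   read 2 → write 1, move right, go to p2
p2 | 22221[1]_   read 1 → write 2, move right, go to p3
p3 | 222212[_]   read _ → write _, move left, go to p1
p1 | 22221[2]_   read 2 → write _, move right, go to p3
p3 | 22221_[_]   read _ → write _, move left, go to p1
p1 | 22221[_]_   read _ → write 1, move left, go to p2
p2 | 2222[1]1_
After 28 steps: state p2, head at 2, tape 222211.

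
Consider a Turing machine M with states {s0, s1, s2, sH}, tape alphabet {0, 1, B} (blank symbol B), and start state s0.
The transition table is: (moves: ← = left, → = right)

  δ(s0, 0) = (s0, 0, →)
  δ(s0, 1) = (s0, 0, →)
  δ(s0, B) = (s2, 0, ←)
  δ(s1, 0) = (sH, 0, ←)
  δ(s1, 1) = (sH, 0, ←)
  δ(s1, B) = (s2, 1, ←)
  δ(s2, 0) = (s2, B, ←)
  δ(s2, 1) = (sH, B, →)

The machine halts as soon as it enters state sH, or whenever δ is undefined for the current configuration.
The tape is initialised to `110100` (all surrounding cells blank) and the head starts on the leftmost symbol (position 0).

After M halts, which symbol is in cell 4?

B

state=s0 head=0 tape=B[1]10100B   (s0,1)→(s0,0,→)
state=s0 head=1 tape=B0[1]0100B   (s0,1)→(s0,0,→)
state=s0 head=2 tape=B00[0]100B   (s0,0)→(s0,0,→)
state=s0 head=3 tape=B000[1]00B   (s0,1)→(s0,0,→)
state=s0 head=4 tape=B0000[0]0B   (s0,0)→(s0,0,→)
state=s0 head=5 tape=B00000[0]B   (s0,0)→(s0,0,→)
state=s0 head=6 tape=B000000[B]   (s0,B)→(s2,0,←)
state=s2 head=5 tape=B00000[0]0   (s2,0)→(s2,B,←)
state=s2 head=4 tape=B0000[0]B0   (s2,0)→(s2,B,←)
state=s2 head=3 tape=B000[0]BB0   (s2,0)→(s2,B,←)
state=s2 head=2 tape=B00[0]BBB0   (s2,0)→(s2,B,←)
state=s2 head=1 tape=B0[0]BBBB0   (s2,0)→(s2,B,←)
state=s2 head=0 tape=B[0]BBBBB0   (s2,0)→(s2,B,←)
state=s2 head=-1 tape=[B]BBBBBB0
Cell 4 holds B when M halts.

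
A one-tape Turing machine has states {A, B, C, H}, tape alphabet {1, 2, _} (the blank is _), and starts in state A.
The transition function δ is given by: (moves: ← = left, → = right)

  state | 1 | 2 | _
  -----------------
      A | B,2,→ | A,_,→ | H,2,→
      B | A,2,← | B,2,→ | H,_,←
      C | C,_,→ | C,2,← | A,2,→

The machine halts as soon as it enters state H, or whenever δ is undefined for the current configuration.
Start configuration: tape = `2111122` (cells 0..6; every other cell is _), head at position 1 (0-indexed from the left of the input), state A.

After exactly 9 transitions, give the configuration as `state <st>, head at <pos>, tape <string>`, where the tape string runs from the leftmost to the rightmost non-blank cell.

state=A head=1 tape=2[1]11122   (A,1)→(B,2,→)
state=B head=2 tape=22[1]1122   (B,1)→(A,2,←)
state=A head=1 tape=2[2]21122   (A,2)→(A,_,→)
state=A head=2 tape=2_[2]1122   (A,2)→(A,_,→)
state=A head=3 tape=2__[1]122   (A,1)→(B,2,→)
state=B head=4 tape=2__2[1]22   (B,1)→(A,2,←)
state=A head=3 tape=2__[2]222   (A,2)→(A,_,→)
state=A head=4 tape=2___[2]22   (A,2)→(A,_,→)
state=A head=5 tape=2____[2]2   (A,2)→(A,_,→)
state=A head=6 tape=2_____[2]
After 9 steps: state A, head at 6, tape 2_____2.

state A, head at 6, tape 2_____2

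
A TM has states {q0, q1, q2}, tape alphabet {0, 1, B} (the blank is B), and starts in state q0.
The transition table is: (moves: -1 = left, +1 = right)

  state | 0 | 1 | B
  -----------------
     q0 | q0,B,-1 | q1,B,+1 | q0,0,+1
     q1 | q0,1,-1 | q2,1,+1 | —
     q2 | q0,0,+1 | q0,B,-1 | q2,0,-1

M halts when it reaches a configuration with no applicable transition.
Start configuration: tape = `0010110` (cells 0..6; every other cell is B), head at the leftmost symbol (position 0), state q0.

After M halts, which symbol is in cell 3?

state=q0 head=0 tape=BB[0]010110   (q0,0)→(q0,B,-1)
state=q0 head=-1 tape=B[B]B010110   (q0,B)→(q0,0,+1)
state=q0 head=0 tape=B0[B]010110   (q0,B)→(q0,0,+1)
state=q0 head=1 tape=B00[0]10110   (q0,0)→(q0,B,-1)
state=q0 head=0 tape=B0[0]B10110   (q0,0)→(q0,B,-1)
state=q0 head=-1 tape=B[0]BB10110   (q0,0)→(q0,B,-1)
state=q0 head=-2 tape=[B]BBB10110   (q0,B)→(q0,0,+1)
state=q0 head=-1 tape=0[B]BB10110   (q0,B)→(q0,0,+1)
state=q0 head=0 tape=00[B]B10110   (q0,B)→(q0,0,+1)
state=q0 head=1 tape=000[B]10110   (q0,B)→(q0,0,+1)
state=q0 head=2 tape=0000[1]0110   (q0,1)→(q1,B,+1)
state=q1 head=3 tape=0000B[0]110   (q1,0)→(q0,1,-1)
state=q0 head=2 tape=0000[B]1110   (q0,B)→(q0,0,+1)
state=q0 head=3 tape=00000[1]110   (q0,1)→(q1,B,+1)
state=q1 head=4 tape=00000B[1]10   (q1,1)→(q2,1,+1)
state=q2 head=5 tape=00000B1[1]0   (q2,1)→(q0,B,-1)
state=q0 head=4 tape=00000B[1]B0   (q0,1)→(q1,B,+1)
state=q1 head=5 tape=00000BB[B]0
Cell 3 holds B when M halts.

B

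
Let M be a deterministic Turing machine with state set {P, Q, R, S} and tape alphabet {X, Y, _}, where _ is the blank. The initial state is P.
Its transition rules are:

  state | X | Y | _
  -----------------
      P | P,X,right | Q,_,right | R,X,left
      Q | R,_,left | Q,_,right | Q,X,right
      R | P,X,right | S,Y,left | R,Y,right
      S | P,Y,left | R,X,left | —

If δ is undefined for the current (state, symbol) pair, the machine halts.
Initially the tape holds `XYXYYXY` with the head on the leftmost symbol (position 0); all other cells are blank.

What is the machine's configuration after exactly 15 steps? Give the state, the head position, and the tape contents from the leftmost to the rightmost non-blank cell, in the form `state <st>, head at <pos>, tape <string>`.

P | __[X]YXYYXY   read X → write X, move right, go to P
P | __X[Y]XYYXY   read Y → write _, move right, go to Q
Q | __X_[X]YYXY   read X → write _, move left, go to R
R | __X[_]_YYXY   read _ → write Y, move right, go to R
R | __XY[_]YYXY   read _ → write Y, move right, go to R
R | __XYY[Y]YXY   read Y → write Y, move left, go to S
S | __XY[Y]YYXY   read Y → write X, move left, go to R
R | __X[Y]XYYXY   read Y → write Y, move left, go to S
S | __[X]YXYYXY   read X → write Y, move left, go to P
P | _[_]YYXYYXY   read _ → write X, move left, go to R
R | [_]XYYXYYXY   read _ → write Y, move right, go to R
R | Y[X]YYXYYXY   read X → write X, move right, go to P
P | YX[Y]YXYYXY   read Y → write _, move right, go to Q
Q | YX_[Y]XYYXY   read Y → write _, move right, go to Q
Q | YX__[X]YYXY   read X → write _, move left, go to R
R | YX_[_]_YYXY
After 15 steps: state R, head at 1, tape YX___YYXY.

state R, head at 1, tape YX___YYXY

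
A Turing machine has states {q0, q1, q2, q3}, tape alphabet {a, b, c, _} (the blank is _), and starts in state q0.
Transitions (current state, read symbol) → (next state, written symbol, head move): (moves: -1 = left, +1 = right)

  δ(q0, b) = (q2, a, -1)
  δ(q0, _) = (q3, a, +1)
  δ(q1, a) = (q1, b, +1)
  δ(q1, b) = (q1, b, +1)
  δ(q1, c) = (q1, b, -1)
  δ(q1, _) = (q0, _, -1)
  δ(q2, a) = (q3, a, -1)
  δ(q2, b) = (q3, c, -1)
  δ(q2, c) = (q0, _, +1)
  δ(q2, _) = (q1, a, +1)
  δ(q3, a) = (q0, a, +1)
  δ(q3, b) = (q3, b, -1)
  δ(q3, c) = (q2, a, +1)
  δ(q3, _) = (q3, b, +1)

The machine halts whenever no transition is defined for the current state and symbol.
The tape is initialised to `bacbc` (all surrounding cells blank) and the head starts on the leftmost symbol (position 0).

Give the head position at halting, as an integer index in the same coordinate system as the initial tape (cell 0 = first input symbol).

state=q0 head=0 tape=__[b]acbc_   (q0,b)→(q2,a,-1)
state=q2 head=-1 tape=_[_]aacbc_   (q2,_)→(q1,a,+1)
state=q1 head=0 tape=_a[a]acbc_   (q1,a)→(q1,b,+1)
state=q1 head=1 tape=_ab[a]cbc_   (q1,a)→(q1,b,+1)
state=q1 head=2 tape=_abb[c]bc_   (q1,c)→(q1,b,-1)
state=q1 head=1 tape=_ab[b]bbc_   (q1,b)→(q1,b,+1)
state=q1 head=2 tape=_abb[b]bc_   (q1,b)→(q1,b,+1)
state=q1 head=3 tape=_abbb[b]c_   (q1,b)→(q1,b,+1)
state=q1 head=4 tape=_abbbb[c]_   (q1,c)→(q1,b,-1)
state=q1 head=3 tape=_abbb[b]b_   (q1,b)→(q1,b,+1)
state=q1 head=4 tape=_abbbb[b]_   (q1,b)→(q1,b,+1)
state=q1 head=5 tape=_abbbbb[_]   (q1,_)→(q0,_,-1)
state=q0 head=4 tape=_abbbb[b]_   (q0,b)→(q2,a,-1)
state=q2 head=3 tape=_abbb[b]a_   (q2,b)→(q3,c,-1)
state=q3 head=2 tape=_abb[b]ca_   (q3,b)→(q3,b,-1)
state=q3 head=1 tape=_ab[b]bca_   (q3,b)→(q3,b,-1)
state=q3 head=0 tape=_a[b]bbca_   (q3,b)→(q3,b,-1)
state=q3 head=-1 tape=_[a]bbbca_   (q3,a)→(q0,a,+1)
state=q0 head=0 tape=_a[b]bbca_   (q0,b)→(q2,a,-1)
state=q2 head=-1 tape=_[a]abbca_   (q2,a)→(q3,a,-1)
state=q3 head=-2 tape=[_]aabbca_   (q3,_)→(q3,b,+1)
state=q3 head=-1 tape=b[a]abbca_   (q3,a)→(q0,a,+1)
state=q0 head=0 tape=ba[a]bbca_
At halt the head is at cell 0.

0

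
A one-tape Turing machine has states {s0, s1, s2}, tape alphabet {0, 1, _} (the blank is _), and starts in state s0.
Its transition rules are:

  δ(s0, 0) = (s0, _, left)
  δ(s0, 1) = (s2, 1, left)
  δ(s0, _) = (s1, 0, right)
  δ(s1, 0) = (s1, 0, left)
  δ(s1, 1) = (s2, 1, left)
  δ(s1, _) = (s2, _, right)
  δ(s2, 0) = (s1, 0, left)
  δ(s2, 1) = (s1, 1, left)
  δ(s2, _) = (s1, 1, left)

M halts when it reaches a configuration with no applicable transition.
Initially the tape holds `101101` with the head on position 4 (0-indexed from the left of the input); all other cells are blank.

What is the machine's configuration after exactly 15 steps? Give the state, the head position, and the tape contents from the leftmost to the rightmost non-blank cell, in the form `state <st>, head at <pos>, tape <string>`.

state s2, head at -1, tape 11011_1

s0 | __1011[0]1   read 0 → write _, move left, go to s0
s0 | __101[1]_1   read 1 → write 1, move left, go to s2
s2 | __10[1]1_1   read 1 → write 1, move left, go to s1
s1 | __1[0]11_1   read 0 → write 0, move left, go to s1
s1 | __[1]011_1   read 1 → write 1, move left, go to s2
s2 | _[_]1011_1   read _ → write 1, move left, go to s1
s1 | [_]11011_1   read _ → write _, move right, go to s2
s2 | _[1]1011_1   read 1 → write 1, move left, go to s1
s1 | [_]11011_1   read _ → write _, move right, go to s2
s2 | _[1]1011_1   read 1 → write 1, move left, go to s1
s1 | [_]11011_1   read _ → write _, move right, go to s2
s2 | _[1]1011_1   read 1 → write 1, move left, go to s1
s1 | [_]11011_1   read _ → write _, move right, go to s2
s2 | _[1]1011_1   read 1 → write 1, move left, go to s1
s1 | [_]11011_1   read _ → write _, move right, go to s2
s2 | _[1]1011_1
After 15 steps: state s2, head at -1, tape 11011_1.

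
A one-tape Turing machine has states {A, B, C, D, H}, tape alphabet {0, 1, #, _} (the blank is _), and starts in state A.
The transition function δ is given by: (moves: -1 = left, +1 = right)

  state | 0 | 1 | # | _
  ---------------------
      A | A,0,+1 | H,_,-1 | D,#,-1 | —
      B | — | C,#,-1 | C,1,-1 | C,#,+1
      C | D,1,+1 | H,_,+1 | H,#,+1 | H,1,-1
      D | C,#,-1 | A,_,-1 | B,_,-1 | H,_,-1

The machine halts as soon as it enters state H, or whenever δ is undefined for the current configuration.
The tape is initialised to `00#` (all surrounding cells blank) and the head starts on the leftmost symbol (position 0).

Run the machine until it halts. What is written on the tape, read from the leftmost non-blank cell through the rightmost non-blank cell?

1#_#

state=A head=0 tape=__[0]0#   (A,0)→(A,0,+1)
state=A head=1 tape=__0[0]#   (A,0)→(A,0,+1)
state=A head=2 tape=__00[#]   (A,#)→(D,#,-1)
state=D head=1 tape=__0[0]#   (D,0)→(C,#,-1)
state=C head=0 tape=__[0]##   (C,0)→(D,1,+1)
state=D head=1 tape=__1[#]#   (D,#)→(B,_,-1)
state=B head=0 tape=__[1]_#   (B,1)→(C,#,-1)
state=C head=-1 tape=_[_]#_#   (C,_)→(H,1,-1)
state=H head=-2 tape=[_]1#_#
The non-blank tape span at halt is 1#_#.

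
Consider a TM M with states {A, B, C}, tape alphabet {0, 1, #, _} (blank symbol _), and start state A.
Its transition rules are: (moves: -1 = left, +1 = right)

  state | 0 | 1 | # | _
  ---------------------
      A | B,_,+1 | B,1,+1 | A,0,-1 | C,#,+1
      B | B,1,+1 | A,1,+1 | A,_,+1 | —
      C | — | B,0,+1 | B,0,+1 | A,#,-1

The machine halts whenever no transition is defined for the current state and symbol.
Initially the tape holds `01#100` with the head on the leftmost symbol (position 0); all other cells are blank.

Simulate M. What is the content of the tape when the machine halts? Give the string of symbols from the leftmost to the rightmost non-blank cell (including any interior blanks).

111_1

A | [0]1#100_   read 0 → write _, move +1, go to B
B | _[1]#100_   read 1 → write 1, move +1, go to A
A | _1[#]100_   read # → write 0, move -1, go to A
A | _[1]0100_   read 1 → write 1, move +1, go to B
B | _1[0]100_   read 0 → write 1, move +1, go to B
B | _11[1]00_   read 1 → write 1, move +1, go to A
A | _111[0]0_   read 0 → write _, move +1, go to B
B | _111_[0]_   read 0 → write 1, move +1, go to B
B | _111_1[_]
The non-blank tape span at halt is 111_1.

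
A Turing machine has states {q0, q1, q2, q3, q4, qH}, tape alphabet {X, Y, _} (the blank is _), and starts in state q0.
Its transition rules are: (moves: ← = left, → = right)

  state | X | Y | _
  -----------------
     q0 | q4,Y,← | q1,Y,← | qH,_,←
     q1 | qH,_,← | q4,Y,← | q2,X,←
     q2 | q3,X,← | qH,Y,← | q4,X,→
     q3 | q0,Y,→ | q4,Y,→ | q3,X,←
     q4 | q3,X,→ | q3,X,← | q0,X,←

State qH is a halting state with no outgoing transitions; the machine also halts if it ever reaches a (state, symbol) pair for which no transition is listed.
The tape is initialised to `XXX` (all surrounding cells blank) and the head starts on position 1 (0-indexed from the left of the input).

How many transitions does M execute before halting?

state=q0 head=1 tape=X[X]X__   (q0,X)→(q4,Y,←)
state=q4 head=0 tape=[X]YX__   (q4,X)→(q3,X,→)
state=q3 head=1 tape=X[Y]X__   (q3,Y)→(q4,Y,→)
state=q4 head=2 tape=XY[X]__   (q4,X)→(q3,X,→)
state=q3 head=3 tape=XYX[_]_   (q3,_)→(q3,X,←)
state=q3 head=2 tape=XY[X]X_   (q3,X)→(q0,Y,→)
state=q0 head=3 tape=XYY[X]_   (q0,X)→(q4,Y,←)
state=q4 head=2 tape=XY[Y]Y_   (q4,Y)→(q3,X,←)
state=q3 head=1 tape=X[Y]XY_   (q3,Y)→(q4,Y,→)
state=q4 head=2 tape=XY[X]Y_   (q4,X)→(q3,X,→)
state=q3 head=3 tape=XYX[Y]_   (q3,Y)→(q4,Y,→)
state=q4 head=4 tape=XYXY[_]   (q4,_)→(q0,X,←)
state=q0 head=3 tape=XYX[Y]X   (q0,Y)→(q1,Y,←)
state=q1 head=2 tape=XY[X]YX   (q1,X)→(qH,_,←)
state=qH head=1 tape=X[Y]_YX
M halts after 14 transitions.

14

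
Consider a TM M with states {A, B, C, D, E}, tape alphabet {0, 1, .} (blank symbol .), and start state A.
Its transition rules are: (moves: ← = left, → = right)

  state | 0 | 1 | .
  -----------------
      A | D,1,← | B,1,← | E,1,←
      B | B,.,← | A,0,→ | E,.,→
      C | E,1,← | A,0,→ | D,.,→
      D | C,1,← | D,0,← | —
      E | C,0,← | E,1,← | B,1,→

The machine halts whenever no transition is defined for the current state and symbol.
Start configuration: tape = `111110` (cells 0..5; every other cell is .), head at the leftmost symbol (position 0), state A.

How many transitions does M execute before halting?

14

A | ..[1]11110   read 1 → write 1, move ←, go to B
B | .[.]111110   read . → write ., move →, go to E
E | ..[1]11110   read 1 → write 1, move ←, go to E
E | .[.]111110   read . → write 1, move →, go to B
B | .1[1]11110   read 1 → write 0, move →, go to A
A | .10[1]1110   read 1 → write 1, move ←, go to B
B | .1[0]11110   read 0 → write ., move ←, go to B
B | .[1].11110   read 1 → write 0, move →, go to A
A | .0[.]11110   read . → write 1, move ←, go to E
E | .[0]111110   read 0 → write 0, move ←, go to C
C | [.]0111110   read . → write ., move →, go to D
D | .[0]111110   read 0 → write 1, move ←, go to C
C | [.]1111110   read . → write ., move →, go to D
D | .[1]111110   read 1 → write 0, move ←, go to D
D | [.]0111110
M halts after 14 transitions.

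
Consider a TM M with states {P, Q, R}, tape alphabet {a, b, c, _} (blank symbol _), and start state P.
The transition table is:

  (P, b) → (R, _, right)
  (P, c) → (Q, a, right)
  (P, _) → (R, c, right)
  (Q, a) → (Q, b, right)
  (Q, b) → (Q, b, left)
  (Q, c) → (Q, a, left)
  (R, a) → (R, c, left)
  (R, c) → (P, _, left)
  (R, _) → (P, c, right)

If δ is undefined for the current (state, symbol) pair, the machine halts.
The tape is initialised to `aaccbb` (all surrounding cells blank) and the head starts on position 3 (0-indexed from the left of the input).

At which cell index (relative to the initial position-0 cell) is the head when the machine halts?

-1

state=P head=3 tape=_aac[c]bb   (P,c)→(Q,a,right)
state=Q head=4 tape=_aaca[b]b   (Q,b)→(Q,b,left)
state=Q head=3 tape=_aac[a]bb   (Q,a)→(Q,b,right)
state=Q head=4 tape=_aacb[b]b   (Q,b)→(Q,b,left)
state=Q head=3 tape=_aac[b]bb   (Q,b)→(Q,b,left)
state=Q head=2 tape=_aa[c]bbb   (Q,c)→(Q,a,left)
state=Q head=1 tape=_a[a]abbb   (Q,a)→(Q,b,right)
state=Q head=2 tape=_ab[a]bbb   (Q,a)→(Q,b,right)
state=Q head=3 tape=_abb[b]bb   (Q,b)→(Q,b,left)
state=Q head=2 tape=_ab[b]bbb   (Q,b)→(Q,b,left)
state=Q head=1 tape=_a[b]bbbb   (Q,b)→(Q,b,left)
state=Q head=0 tape=_[a]bbbbb   (Q,a)→(Q,b,right)
state=Q head=1 tape=_b[b]bbbb   (Q,b)→(Q,b,left)
state=Q head=0 tape=_[b]bbbbb   (Q,b)→(Q,b,left)
state=Q head=-1 tape=[_]bbbbbb
At halt the head is at cell -1.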